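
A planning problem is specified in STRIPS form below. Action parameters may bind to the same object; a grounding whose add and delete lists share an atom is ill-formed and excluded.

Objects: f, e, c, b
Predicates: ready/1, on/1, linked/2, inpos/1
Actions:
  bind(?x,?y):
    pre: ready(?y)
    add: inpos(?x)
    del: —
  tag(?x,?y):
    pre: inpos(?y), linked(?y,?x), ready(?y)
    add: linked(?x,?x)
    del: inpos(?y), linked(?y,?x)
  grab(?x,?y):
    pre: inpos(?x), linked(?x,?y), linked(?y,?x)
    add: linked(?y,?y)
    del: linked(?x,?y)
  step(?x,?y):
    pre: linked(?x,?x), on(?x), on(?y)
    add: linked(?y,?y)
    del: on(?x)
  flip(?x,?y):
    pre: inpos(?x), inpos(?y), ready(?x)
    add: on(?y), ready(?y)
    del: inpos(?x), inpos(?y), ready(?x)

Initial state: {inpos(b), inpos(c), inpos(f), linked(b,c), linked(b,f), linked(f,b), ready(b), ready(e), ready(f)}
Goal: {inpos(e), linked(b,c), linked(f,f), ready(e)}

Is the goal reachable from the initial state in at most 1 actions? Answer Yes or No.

No

1. bind(e,f)  →  {inpos(b), inpos(c), inpos(e), inpos(f), linked(b,c), linked(b,f), linked(f,b), ready(b), ready(e), ready(f)}
2. tag(f,b)  →  {inpos(c), inpos(e), inpos(f), linked(b,c), linked(f,b), linked(f,f), ready(b), ready(e), ready(f)}
optimal plan length = 2; 2 > 1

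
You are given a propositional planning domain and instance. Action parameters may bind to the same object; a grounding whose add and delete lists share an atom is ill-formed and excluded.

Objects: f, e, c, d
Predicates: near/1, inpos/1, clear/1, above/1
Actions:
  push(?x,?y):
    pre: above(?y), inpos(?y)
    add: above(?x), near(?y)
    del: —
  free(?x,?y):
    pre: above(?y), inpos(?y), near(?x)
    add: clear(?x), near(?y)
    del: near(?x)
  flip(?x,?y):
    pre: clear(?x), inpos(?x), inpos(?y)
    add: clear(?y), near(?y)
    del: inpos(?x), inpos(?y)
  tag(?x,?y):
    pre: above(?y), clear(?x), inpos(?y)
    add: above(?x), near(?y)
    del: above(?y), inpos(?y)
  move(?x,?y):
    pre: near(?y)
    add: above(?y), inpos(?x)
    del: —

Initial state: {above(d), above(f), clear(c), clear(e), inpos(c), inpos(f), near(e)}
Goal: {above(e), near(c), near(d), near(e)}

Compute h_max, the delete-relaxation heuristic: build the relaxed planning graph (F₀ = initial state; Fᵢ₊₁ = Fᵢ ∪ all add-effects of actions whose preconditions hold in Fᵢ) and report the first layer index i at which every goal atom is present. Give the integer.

F0 = init (7 atoms)
F1 = F0 ∪ {above(c), above(e), clear(f), inpos(d), inpos(e), near(c), near(f)}  (14 atoms)
F2 = F1 ∪ {clear(d), near(d)}  (16 atoms)
goal ⊆ F2  ⇒  h_max = 2

2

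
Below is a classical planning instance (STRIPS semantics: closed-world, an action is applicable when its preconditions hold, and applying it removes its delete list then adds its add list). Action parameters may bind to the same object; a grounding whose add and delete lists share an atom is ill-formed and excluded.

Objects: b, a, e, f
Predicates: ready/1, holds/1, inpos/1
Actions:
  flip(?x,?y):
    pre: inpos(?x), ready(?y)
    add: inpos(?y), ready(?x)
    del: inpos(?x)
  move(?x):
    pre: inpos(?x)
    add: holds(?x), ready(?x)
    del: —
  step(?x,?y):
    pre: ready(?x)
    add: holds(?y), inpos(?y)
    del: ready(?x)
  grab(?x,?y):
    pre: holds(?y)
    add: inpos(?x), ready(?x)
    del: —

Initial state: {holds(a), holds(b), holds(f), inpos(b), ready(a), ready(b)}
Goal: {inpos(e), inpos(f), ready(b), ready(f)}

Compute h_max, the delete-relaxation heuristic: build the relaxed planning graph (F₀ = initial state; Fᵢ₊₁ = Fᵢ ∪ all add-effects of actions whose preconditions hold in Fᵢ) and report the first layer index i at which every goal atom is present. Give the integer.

F0 = init (6 atoms)
F1 = F0 ∪ {holds(e), inpos(a), inpos(e), inpos(f), ready(e), ready(f)}  (12 atoms)
goal ⊆ F1  ⇒  h_max = 1

1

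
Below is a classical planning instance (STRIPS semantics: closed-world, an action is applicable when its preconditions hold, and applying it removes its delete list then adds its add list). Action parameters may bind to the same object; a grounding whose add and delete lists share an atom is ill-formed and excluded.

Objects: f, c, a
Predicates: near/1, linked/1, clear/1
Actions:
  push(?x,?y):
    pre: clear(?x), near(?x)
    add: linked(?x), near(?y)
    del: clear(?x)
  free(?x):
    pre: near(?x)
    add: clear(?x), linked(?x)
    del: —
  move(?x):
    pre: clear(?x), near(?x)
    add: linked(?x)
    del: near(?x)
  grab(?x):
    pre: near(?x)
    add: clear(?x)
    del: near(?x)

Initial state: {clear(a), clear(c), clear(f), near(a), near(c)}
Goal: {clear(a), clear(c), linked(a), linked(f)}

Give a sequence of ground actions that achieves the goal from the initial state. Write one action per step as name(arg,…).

push(a,f); push(f,f); free(a)

1. push(a,f)  →  {clear(c), clear(f), linked(a), near(a), near(c), near(f)}
2. push(f,f)  →  {clear(c), linked(a), linked(f), near(a), near(c), near(f)}
3. free(a)  →  {clear(a), clear(c), linked(a), linked(f), near(a), near(c), near(f)}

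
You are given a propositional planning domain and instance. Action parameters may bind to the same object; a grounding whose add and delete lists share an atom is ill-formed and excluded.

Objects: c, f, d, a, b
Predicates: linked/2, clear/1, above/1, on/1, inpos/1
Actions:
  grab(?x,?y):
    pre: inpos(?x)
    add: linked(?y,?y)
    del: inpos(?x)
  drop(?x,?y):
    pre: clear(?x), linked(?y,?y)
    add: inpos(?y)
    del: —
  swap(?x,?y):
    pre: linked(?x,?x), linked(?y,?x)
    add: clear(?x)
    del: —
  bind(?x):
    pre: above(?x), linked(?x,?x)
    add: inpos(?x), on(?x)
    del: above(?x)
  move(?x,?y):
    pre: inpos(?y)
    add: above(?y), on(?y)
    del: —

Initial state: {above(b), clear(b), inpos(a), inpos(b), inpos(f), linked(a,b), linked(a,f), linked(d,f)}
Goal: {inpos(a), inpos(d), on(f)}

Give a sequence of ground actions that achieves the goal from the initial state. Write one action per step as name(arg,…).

1. grab(b,d)  →  {above(b), clear(b), inpos(a), inpos(f), linked(a,b), linked(a,f), linked(d,d), linked(d,f)}
2. drop(b,d)  →  {above(b), clear(b), inpos(a), inpos(d), inpos(f), linked(a,b), linked(a,f), linked(d,d), linked(d,f)}
3. move(c,f)  →  {above(b), above(f), clear(b), inpos(a), inpos(d), inpos(f), linked(a,b), linked(a,f), linked(d,d), linked(d,f), on(f)}

grab(b,d); drop(b,d); move(c,f)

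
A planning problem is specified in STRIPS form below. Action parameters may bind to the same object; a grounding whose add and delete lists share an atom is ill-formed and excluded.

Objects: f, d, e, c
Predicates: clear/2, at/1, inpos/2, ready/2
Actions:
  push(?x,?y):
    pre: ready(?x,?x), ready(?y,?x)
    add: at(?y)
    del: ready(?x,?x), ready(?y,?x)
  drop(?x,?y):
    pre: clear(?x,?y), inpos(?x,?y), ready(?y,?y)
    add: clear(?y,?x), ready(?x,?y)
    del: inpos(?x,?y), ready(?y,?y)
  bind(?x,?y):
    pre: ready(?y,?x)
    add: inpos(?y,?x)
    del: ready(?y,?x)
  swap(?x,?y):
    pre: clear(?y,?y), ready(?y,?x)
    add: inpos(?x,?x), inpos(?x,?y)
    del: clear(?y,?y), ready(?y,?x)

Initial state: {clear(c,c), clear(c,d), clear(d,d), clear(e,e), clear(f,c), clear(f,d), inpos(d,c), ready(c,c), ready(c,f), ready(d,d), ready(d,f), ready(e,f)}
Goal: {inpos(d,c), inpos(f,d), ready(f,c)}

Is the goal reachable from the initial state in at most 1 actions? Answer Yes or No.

No

1. swap(f,d)  →  {clear(c,c), clear(c,d), clear(e,e), clear(f,c), clear(f,d), inpos(d,c), inpos(f,d), inpos(f,f), ready(c,c), ready(c,f), ready(d,d), ready(e,f)}
2. swap(f,c)  →  {clear(c,d), clear(e,e), clear(f,c), clear(f,d), inpos(d,c), inpos(f,c), inpos(f,d), inpos(f,f), ready(c,c), ready(d,d), ready(e,f)}
3. drop(f,c)  →  {clear(c,d), clear(c,f), clear(e,e), clear(f,c), clear(f,d), inpos(d,c), inpos(f,d), inpos(f,f), ready(d,d), ready(e,f), ready(f,c)}
optimal plan length = 3; 3 > 1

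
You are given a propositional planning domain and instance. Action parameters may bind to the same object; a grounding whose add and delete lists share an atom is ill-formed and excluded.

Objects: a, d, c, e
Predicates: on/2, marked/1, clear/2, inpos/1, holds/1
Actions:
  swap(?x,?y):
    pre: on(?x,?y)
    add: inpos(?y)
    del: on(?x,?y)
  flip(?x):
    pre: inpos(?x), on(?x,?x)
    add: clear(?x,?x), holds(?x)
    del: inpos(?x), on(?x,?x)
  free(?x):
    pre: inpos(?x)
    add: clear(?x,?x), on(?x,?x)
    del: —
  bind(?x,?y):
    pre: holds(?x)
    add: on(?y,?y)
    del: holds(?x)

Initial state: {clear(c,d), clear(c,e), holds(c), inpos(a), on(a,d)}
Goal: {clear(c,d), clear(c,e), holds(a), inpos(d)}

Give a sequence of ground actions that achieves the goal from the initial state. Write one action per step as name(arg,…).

swap(a,d); free(a); flip(a)

1. swap(a,d)  →  {clear(c,d), clear(c,e), holds(c), inpos(a), inpos(d)}
2. free(a)  →  {clear(a,a), clear(c,d), clear(c,e), holds(c), inpos(a), inpos(d), on(a,a)}
3. flip(a)  →  {clear(a,a), clear(c,d), clear(c,e), holds(a), holds(c), inpos(d)}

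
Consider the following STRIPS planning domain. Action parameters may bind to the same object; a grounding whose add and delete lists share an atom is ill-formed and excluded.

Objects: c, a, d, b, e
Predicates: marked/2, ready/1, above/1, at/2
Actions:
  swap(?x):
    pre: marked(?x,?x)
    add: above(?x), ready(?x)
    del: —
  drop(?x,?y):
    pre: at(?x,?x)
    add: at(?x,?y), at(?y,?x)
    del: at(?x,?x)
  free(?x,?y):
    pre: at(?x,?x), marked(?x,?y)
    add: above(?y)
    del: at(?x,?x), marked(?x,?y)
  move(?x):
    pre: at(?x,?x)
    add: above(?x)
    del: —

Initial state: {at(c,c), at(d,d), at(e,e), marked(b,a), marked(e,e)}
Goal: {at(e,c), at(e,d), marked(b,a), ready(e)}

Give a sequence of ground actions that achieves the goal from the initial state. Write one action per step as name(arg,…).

swap(e); drop(c,e); drop(d,e)

1. swap(e)  →  {above(e), at(c,c), at(d,d), at(e,e), marked(b,a), marked(e,e), ready(e)}
2. drop(c,e)  →  {above(e), at(c,e), at(d,d), at(e,c), at(e,e), marked(b,a), marked(e,e), ready(e)}
3. drop(d,e)  →  {above(e), at(c,e), at(d,e), at(e,c), at(e,d), at(e,e), marked(b,a), marked(e,e), ready(e)}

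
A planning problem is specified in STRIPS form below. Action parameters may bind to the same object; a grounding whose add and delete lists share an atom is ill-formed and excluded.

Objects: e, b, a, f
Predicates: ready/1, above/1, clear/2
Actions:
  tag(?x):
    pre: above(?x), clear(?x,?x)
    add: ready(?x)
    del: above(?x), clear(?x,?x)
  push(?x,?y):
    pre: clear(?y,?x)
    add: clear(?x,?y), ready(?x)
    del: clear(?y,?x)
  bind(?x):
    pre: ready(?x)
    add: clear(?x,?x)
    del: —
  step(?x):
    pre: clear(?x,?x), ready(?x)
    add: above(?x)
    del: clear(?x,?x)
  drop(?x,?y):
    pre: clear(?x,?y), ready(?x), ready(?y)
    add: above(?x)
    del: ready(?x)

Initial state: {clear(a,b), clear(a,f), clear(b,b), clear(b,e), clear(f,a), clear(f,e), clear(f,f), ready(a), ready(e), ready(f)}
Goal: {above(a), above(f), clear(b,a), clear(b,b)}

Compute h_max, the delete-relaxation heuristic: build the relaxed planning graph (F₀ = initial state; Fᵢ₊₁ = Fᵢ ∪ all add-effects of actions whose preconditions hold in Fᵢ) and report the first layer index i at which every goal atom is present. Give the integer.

1

F0 = init (10 atoms)
F1 = F0 ∪ {above(a), above(f), clear(a,a), clear(b,a), clear(e,b), clear(e,e), clear(e,f), ready(b)}  (18 atoms)
goal ⊆ F1  ⇒  h_max = 1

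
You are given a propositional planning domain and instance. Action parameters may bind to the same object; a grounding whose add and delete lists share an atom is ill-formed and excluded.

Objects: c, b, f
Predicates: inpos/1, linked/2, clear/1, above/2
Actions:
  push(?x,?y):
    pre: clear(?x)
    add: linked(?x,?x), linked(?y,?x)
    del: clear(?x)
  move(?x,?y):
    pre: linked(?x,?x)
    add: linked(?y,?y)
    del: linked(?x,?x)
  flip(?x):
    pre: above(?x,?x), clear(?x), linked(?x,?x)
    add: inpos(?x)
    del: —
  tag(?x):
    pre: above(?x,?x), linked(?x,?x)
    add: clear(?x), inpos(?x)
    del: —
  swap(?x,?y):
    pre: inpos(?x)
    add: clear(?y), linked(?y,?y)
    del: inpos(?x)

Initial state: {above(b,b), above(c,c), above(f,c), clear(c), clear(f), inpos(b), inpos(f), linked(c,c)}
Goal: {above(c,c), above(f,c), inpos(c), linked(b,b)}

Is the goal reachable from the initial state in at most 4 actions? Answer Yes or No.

Yes

1. flip(c)  →  {above(b,b), above(c,c), above(f,c), clear(c), clear(f), inpos(b), inpos(c), inpos(f), linked(c,c)}
2. move(c,b)  →  {above(b,b), above(c,c), above(f,c), clear(c), clear(f), inpos(b), inpos(c), inpos(f), linked(b,b)}
optimal plan length = 2; 2 ≤ 4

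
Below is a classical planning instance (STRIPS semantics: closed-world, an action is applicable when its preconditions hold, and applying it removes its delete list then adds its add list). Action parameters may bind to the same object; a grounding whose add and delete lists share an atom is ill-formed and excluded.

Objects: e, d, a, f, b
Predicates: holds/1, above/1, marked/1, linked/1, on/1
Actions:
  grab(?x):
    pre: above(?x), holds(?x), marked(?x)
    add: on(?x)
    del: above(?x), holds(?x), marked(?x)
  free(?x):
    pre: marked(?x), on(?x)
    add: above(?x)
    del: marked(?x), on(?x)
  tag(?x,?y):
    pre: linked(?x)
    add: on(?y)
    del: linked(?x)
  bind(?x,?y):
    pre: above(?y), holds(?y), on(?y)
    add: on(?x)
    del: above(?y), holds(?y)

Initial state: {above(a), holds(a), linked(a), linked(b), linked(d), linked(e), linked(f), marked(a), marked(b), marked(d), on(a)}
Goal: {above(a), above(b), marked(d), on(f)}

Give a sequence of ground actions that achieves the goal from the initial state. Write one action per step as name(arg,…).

tag(e,f); tag(d,b); free(b)

1. tag(e,f)  →  {above(a), holds(a), linked(a), linked(b), linked(d), linked(f), marked(a), marked(b), marked(d), on(a), on(f)}
2. tag(d,b)  →  {above(a), holds(a), linked(a), linked(b), linked(f), marked(a), marked(b), marked(d), on(a), on(b), on(f)}
3. free(b)  →  {above(a), above(b), holds(a), linked(a), linked(b), linked(f), marked(a), marked(d), on(a), on(f)}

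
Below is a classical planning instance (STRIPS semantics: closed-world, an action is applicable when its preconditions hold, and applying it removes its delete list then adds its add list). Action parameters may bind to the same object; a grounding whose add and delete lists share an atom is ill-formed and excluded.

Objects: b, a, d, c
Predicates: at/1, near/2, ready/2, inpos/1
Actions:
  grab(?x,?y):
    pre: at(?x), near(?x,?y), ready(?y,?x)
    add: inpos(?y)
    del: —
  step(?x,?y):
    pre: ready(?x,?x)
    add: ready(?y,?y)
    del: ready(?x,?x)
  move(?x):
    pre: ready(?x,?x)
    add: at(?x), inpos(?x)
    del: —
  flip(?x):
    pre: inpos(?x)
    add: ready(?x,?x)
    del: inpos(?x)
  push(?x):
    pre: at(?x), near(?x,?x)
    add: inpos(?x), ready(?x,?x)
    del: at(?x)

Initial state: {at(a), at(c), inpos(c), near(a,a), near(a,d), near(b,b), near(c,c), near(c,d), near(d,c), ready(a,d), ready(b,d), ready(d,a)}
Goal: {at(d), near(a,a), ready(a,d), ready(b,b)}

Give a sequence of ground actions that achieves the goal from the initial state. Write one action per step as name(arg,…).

grab(a,d); flip(d); move(d); step(d,b)

1. grab(a,d)  →  {at(a), at(c), inpos(c), inpos(d), near(a,a), near(a,d), near(b,b), near(c,c), near(c,d), near(d,c), ready(a,d), ready(b,d), ready(d,a)}
2. flip(d)  →  {at(a), at(c), inpos(c), near(a,a), near(a,d), near(b,b), near(c,c), near(c,d), near(d,c), ready(a,d), ready(b,d), ready(d,a), ready(d,d)}
3. move(d)  →  {at(a), at(c), at(d), inpos(c), inpos(d), near(a,a), near(a,d), near(b,b), near(c,c), near(c,d), near(d,c), ready(a,d), ready(b,d), ready(d,a), ready(d,d)}
4. step(d,b)  →  {at(a), at(c), at(d), inpos(c), inpos(d), near(a,a), near(a,d), near(b,b), near(c,c), near(c,d), near(d,c), ready(a,d), ready(b,b), ready(b,d), ready(d,a)}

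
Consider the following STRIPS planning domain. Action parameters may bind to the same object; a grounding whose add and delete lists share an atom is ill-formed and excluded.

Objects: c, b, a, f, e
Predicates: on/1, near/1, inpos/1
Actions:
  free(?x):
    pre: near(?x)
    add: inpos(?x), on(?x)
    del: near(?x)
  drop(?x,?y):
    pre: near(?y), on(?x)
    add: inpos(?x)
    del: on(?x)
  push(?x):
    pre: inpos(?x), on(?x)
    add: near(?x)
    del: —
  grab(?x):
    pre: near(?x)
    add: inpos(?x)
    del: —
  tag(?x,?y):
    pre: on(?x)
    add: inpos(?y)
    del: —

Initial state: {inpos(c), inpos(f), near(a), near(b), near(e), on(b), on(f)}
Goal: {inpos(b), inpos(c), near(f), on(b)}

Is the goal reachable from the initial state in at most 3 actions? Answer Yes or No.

1. free(b)  →  {inpos(b), inpos(c), inpos(f), near(a), near(e), on(b), on(f)}
2. push(f)  →  {inpos(b), inpos(c), inpos(f), near(a), near(e), near(f), on(b), on(f)}
optimal plan length = 2; 2 ≤ 3

Yes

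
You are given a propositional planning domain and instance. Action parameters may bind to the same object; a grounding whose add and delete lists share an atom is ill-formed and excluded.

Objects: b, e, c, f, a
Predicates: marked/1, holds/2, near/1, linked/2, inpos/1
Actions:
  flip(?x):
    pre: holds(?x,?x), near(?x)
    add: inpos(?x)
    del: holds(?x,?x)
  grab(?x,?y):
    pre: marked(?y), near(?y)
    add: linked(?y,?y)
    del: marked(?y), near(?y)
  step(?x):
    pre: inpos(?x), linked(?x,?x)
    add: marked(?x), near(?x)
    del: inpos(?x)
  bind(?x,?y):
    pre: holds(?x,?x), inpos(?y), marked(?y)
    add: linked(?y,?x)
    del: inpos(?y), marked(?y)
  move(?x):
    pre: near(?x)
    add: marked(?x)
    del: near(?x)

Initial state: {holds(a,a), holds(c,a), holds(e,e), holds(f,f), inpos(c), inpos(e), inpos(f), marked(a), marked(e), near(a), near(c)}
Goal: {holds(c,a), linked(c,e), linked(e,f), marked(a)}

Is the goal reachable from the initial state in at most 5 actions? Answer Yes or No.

Yes

1. bind(f,e)  →  {holds(a,a), holds(c,a), holds(e,e), holds(f,f), inpos(c), inpos(f), linked(e,f), marked(a), near(a), near(c)}
2. move(c)  →  {holds(a,a), holds(c,a), holds(e,e), holds(f,f), inpos(c), inpos(f), linked(e,f), marked(a), marked(c), near(a)}
3. bind(e,c)  →  {holds(a,a), holds(c,a), holds(e,e), holds(f,f), inpos(f), linked(c,e), linked(e,f), marked(a), near(a)}
optimal plan length = 3; 3 ≤ 5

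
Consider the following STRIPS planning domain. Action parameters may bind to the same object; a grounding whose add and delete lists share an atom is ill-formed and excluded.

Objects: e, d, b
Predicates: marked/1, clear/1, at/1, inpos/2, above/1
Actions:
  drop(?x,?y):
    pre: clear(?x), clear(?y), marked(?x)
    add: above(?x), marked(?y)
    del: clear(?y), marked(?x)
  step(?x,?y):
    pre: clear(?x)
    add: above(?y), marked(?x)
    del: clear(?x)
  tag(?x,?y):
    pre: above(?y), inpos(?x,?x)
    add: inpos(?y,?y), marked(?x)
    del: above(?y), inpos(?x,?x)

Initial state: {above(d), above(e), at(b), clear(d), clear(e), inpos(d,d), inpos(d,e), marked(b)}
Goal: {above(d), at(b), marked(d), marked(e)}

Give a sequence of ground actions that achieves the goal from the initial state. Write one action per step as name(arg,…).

1. step(e,e)  →  {above(d), above(e), at(b), clear(d), inpos(d,d), inpos(d,e), marked(b), marked(e)}
2. step(d,e)  →  {above(d), above(e), at(b), inpos(d,d), inpos(d,e), marked(b), marked(d), marked(e)}

step(e,e); step(d,e)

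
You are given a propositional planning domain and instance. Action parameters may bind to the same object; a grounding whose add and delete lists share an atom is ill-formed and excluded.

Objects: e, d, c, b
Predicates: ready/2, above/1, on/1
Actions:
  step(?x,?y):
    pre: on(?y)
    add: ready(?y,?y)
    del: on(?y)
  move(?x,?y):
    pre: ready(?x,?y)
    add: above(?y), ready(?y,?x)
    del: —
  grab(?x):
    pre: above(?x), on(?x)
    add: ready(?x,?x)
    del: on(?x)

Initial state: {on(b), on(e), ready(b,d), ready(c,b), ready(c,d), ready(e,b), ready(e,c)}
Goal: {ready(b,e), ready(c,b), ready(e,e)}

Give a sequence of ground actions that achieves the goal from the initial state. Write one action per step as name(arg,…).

step(e,e); move(e,b)

1. step(e,e)  →  {on(b), ready(b,d), ready(c,b), ready(c,d), ready(e,b), ready(e,c), ready(e,e)}
2. move(e,b)  →  {above(b), on(b), ready(b,d), ready(b,e), ready(c,b), ready(c,d), ready(e,b), ready(e,c), ready(e,e)}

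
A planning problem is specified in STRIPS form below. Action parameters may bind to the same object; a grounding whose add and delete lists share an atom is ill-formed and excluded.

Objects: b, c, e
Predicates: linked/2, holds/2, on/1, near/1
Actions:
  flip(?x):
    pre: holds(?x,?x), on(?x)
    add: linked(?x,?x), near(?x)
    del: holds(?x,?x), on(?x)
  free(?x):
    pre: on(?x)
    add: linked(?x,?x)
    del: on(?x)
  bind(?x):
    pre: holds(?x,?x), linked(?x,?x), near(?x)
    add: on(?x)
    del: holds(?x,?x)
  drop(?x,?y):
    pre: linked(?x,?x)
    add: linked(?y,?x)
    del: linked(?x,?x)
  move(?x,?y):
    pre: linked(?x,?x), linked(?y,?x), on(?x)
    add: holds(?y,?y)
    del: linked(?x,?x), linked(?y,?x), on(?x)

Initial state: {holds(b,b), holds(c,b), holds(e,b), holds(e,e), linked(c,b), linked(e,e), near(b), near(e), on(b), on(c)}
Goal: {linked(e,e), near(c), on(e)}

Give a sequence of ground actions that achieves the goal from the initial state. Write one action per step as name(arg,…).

free(b); bind(b); bind(e); move(b,c); flip(c)

1. free(b)  →  {holds(b,b), holds(c,b), holds(e,b), holds(e,e), linked(b,b), linked(c,b), linked(e,e), near(b), near(e), on(c)}
2. bind(b)  →  {holds(c,b), holds(e,b), holds(e,e), linked(b,b), linked(c,b), linked(e,e), near(b), near(e), on(b), on(c)}
3. bind(e)  →  {holds(c,b), holds(e,b), linked(b,b), linked(c,b), linked(e,e), near(b), near(e), on(b), on(c), on(e)}
4. move(b,c)  →  {holds(c,b), holds(c,c), holds(e,b), linked(e,e), near(b), near(e), on(c), on(e)}
5. flip(c)  →  {holds(c,b), holds(e,b), linked(c,c), linked(e,e), near(b), near(c), near(e), on(e)}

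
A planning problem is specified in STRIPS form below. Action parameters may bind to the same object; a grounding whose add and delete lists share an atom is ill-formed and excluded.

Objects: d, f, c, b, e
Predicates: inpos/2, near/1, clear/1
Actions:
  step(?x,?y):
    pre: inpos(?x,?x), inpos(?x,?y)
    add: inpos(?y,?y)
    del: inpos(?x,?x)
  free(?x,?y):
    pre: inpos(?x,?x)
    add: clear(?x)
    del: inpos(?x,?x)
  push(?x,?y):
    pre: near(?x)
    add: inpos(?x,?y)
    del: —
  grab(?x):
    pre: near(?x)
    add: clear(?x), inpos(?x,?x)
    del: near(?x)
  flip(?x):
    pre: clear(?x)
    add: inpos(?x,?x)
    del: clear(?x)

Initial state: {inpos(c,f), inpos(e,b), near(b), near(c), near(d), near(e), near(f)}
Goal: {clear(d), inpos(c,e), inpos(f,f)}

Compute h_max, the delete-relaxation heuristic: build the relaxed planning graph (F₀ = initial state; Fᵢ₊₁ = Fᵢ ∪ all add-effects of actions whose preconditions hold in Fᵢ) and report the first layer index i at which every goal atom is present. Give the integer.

F0 = init (7 atoms)
F1 = F0 ∪ {clear(b), clear(c), clear(d), clear(e), clear(f), inpos(b,b), inpos(b,c), inpos(b,d), inpos(b,e), inpos(b,f), inpos(c,b), inpos(c,c), inpos(c,d), inpos(c,e), inpos(d,b), inpos(d,c), inpos(d,d), inpos(d,e), inpos(d,f), inpos(e,c), inpos(e,d), inpos(e,e), inpos(e,f), inpos(f,b), inpos(f,c), inpos(f,d), inpos(f,e), inpos(f,f)}  (35 atoms)
goal ⊆ F1  ⇒  h_max = 1

1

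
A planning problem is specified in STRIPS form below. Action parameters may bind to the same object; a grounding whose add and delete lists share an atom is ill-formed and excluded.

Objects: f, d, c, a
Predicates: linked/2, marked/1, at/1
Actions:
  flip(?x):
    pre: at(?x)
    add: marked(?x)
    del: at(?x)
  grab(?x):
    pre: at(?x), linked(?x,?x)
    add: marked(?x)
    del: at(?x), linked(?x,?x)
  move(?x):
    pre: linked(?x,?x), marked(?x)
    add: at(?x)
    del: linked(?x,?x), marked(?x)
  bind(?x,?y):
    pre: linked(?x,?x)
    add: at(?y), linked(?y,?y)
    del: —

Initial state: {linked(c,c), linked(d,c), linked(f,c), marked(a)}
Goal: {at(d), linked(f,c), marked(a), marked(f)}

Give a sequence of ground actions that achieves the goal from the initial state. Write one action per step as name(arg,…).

1. bind(c,f)  →  {at(f), linked(c,c), linked(d,c), linked(f,c), linked(f,f), marked(a)}
2. flip(f)  →  {linked(c,c), linked(d,c), linked(f,c), linked(f,f), marked(a), marked(f)}
3. bind(f,d)  →  {at(d), linked(c,c), linked(d,c), linked(d,d), linked(f,c), linked(f,f), marked(a), marked(f)}

bind(c,f); flip(f); bind(f,d)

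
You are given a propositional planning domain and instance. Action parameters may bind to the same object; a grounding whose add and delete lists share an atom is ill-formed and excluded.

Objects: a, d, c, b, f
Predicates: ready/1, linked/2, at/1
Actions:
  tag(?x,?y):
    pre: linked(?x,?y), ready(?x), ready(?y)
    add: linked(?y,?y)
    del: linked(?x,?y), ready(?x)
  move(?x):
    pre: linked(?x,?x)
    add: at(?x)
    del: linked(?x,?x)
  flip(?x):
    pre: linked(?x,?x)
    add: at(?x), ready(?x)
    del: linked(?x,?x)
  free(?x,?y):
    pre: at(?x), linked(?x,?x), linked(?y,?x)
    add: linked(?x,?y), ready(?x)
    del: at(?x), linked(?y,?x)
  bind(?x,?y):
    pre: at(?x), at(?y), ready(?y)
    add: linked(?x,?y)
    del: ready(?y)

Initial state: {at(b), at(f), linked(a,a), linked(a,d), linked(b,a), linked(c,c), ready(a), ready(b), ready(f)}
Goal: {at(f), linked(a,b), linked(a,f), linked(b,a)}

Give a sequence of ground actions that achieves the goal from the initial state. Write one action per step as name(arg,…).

1. move(a)  →  {at(a), at(b), at(f), linked(a,d), linked(b,a), linked(c,c), ready(a), ready(b), ready(f)}
2. bind(a,b)  →  {at(a), at(b), at(f), linked(a,b), linked(a,d), linked(b,a), linked(c,c), ready(a), ready(f)}
3. bind(a,f)  →  {at(a), at(b), at(f), linked(a,b), linked(a,d), linked(a,f), linked(b,a), linked(c,c), ready(a)}

move(a); bind(a,b); bind(a,f)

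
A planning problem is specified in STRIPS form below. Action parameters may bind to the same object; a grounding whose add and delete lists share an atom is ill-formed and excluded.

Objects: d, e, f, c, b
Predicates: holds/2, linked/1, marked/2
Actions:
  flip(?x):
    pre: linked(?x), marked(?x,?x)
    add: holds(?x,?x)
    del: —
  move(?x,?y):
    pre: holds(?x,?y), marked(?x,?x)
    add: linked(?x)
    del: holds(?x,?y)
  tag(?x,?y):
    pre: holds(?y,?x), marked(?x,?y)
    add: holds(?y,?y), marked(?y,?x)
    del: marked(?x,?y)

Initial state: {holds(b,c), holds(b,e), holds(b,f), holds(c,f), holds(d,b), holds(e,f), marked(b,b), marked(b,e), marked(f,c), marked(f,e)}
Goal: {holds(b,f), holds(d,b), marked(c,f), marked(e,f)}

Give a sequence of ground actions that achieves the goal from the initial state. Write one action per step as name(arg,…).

1. tag(f,e)  →  {holds(b,c), holds(b,e), holds(b,f), holds(c,f), holds(d,b), holds(e,e), holds(e,f), marked(b,b), marked(b,e), marked(e,f), marked(f,c)}
2. tag(f,c)  →  {holds(b,c), holds(b,e), holds(b,f), holds(c,c), holds(c,f), holds(d,b), holds(e,e), holds(e,f), marked(b,b), marked(b,e), marked(c,f), marked(e,f)}

tag(f,e); tag(f,c)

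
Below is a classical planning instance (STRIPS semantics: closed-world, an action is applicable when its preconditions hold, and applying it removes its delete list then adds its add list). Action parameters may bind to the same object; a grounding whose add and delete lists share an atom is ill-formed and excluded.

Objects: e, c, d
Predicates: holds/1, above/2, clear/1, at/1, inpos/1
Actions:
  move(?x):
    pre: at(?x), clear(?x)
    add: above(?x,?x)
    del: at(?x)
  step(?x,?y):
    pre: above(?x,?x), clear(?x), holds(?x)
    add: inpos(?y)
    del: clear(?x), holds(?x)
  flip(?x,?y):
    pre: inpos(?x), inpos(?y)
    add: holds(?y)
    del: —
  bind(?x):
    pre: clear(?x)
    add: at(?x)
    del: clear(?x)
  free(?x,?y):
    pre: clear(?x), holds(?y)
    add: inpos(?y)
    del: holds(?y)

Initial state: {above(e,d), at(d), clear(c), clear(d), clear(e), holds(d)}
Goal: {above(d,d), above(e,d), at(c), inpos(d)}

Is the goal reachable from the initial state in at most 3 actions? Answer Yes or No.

1. move(d)  →  {above(d,d), above(e,d), clear(c), clear(d), clear(e), holds(d)}
2. step(d,d)  →  {above(d,d), above(e,d), clear(c), clear(e), inpos(d)}
3. bind(c)  →  {above(d,d), above(e,d), at(c), clear(e), inpos(d)}
optimal plan length = 3; 3 ≤ 3

Yes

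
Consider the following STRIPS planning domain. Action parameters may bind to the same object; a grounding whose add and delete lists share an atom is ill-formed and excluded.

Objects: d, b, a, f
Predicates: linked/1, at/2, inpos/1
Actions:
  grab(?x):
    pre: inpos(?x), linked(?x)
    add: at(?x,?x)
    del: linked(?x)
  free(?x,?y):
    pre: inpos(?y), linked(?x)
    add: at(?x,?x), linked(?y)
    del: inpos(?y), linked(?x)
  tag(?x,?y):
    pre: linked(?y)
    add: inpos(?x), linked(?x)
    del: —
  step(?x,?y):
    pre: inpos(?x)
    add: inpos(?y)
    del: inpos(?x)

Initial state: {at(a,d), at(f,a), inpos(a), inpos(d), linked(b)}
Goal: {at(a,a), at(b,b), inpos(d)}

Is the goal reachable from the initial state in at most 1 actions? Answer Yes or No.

1. free(b,a)  →  {at(a,d), at(b,b), at(f,a), inpos(d), linked(a)}
2. free(a,d)  →  {at(a,a), at(a,d), at(b,b), at(f,a), linked(d)}
3. tag(d,d)  →  {at(a,a), at(a,d), at(b,b), at(f,a), inpos(d), linked(d)}
optimal plan length = 3; 3 > 1

No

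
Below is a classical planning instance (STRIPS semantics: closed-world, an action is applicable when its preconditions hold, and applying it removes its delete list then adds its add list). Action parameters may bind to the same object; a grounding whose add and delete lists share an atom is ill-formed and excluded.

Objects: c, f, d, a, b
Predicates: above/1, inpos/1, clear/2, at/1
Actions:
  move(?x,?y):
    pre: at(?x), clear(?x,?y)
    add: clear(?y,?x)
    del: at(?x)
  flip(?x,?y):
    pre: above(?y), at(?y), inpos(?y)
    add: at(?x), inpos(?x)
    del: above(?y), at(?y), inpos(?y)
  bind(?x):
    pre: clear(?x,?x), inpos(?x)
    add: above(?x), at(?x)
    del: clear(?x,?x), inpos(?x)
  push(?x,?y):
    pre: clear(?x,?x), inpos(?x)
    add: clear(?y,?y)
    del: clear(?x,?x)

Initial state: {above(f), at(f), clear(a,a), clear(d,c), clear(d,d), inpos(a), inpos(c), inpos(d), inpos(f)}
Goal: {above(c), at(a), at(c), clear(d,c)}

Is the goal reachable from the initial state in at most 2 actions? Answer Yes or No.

No

1. flip(a,f)  →  {at(a), clear(a,a), clear(d,c), clear(d,d), inpos(a), inpos(c), inpos(d)}
2. push(d,c)  →  {at(a), clear(a,a), clear(c,c), clear(d,c), inpos(a), inpos(c), inpos(d)}
3. bind(c)  →  {above(c), at(a), at(c), clear(a,a), clear(d,c), inpos(a), inpos(d)}
optimal plan length = 3; 3 > 2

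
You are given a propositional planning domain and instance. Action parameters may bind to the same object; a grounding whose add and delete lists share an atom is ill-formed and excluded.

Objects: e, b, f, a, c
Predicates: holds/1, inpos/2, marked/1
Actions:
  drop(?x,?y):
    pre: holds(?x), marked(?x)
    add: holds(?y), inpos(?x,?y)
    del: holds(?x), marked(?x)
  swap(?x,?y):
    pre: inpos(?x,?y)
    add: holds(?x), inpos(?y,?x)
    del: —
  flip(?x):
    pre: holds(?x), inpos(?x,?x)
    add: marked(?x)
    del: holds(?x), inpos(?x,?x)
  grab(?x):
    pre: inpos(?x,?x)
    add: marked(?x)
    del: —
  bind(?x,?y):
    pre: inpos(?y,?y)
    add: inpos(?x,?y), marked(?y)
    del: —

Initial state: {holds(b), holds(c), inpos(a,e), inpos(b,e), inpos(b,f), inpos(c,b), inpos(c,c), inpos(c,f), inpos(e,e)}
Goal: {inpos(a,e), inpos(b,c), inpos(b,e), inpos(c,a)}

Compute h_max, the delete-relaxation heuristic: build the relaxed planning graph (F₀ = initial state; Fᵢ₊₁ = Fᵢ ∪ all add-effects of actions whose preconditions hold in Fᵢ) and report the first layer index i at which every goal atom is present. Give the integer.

F0 = init (9 atoms)
F1 = F0 ∪ {holds(a), holds(e), inpos(a,c), inpos(b,c), inpos(c,e), inpos(e,a), inpos(e,b), inpos(e,c), inpos(f,b), inpos(f,c), inpos(f,e), marked(c), marked(e)}  (22 atoms)
F2 = F1 ∪ {holds(f), inpos(c,a), inpos(e,f)}  (25 atoms)
goal ⊆ F2  ⇒  h_max = 2

2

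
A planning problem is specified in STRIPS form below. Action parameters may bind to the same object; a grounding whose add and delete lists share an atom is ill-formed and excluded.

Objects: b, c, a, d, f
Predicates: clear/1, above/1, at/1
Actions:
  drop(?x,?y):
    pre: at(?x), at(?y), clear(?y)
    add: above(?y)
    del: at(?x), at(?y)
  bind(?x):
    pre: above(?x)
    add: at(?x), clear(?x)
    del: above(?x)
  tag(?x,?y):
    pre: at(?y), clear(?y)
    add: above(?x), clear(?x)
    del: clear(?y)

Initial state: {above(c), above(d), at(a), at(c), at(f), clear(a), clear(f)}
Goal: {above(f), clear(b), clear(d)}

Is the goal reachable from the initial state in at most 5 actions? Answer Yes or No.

1. drop(c,f)  →  {above(c), above(d), above(f), at(a), clear(a), clear(f)}
2. bind(d)  →  {above(c), above(f), at(a), at(d), clear(a), clear(d), clear(f)}
3. tag(b,a)  →  {above(b), above(c), above(f), at(a), at(d), clear(b), clear(d), clear(f)}
optimal plan length = 3; 3 ≤ 5

Yes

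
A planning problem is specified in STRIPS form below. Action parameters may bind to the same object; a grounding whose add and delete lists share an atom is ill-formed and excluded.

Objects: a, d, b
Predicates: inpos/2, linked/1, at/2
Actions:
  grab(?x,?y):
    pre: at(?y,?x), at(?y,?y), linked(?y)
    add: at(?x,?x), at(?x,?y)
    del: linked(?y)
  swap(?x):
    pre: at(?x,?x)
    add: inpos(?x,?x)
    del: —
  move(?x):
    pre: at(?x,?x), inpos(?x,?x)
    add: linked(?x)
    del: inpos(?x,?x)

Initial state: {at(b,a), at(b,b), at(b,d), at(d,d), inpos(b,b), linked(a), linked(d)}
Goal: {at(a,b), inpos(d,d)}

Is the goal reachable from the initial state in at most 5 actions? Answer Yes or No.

1. swap(d)  →  {at(b,a), at(b,b), at(b,d), at(d,d), inpos(b,b), inpos(d,d), linked(a), linked(d)}
2. move(b)  →  {at(b,a), at(b,b), at(b,d), at(d,d), inpos(d,d), linked(a), linked(b), linked(d)}
3. grab(a,b)  →  {at(a,a), at(a,b), at(b,a), at(b,b), at(b,d), at(d,d), inpos(d,d), linked(a), linked(d)}
optimal plan length = 3; 3 ≤ 5

Yes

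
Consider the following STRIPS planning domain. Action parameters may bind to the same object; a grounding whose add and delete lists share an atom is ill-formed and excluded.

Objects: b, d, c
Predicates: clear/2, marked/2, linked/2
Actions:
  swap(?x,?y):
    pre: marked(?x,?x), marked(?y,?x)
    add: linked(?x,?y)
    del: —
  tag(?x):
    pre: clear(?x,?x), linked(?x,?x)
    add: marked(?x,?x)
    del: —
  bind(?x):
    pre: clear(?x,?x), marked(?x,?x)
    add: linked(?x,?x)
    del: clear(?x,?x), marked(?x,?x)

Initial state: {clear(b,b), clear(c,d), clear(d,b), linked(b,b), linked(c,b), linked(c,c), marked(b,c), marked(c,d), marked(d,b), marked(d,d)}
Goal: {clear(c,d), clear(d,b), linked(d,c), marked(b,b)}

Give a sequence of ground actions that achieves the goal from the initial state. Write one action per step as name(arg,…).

swap(d,c); tag(b)

1. swap(d,c)  →  {clear(b,b), clear(c,d), clear(d,b), linked(b,b), linked(c,b), linked(c,c), linked(d,c), marked(b,c), marked(c,d), marked(d,b), marked(d,d)}
2. tag(b)  →  {clear(b,b), clear(c,d), clear(d,b), linked(b,b), linked(c,b), linked(c,c), linked(d,c), marked(b,b), marked(b,c), marked(c,d), marked(d,b), marked(d,d)}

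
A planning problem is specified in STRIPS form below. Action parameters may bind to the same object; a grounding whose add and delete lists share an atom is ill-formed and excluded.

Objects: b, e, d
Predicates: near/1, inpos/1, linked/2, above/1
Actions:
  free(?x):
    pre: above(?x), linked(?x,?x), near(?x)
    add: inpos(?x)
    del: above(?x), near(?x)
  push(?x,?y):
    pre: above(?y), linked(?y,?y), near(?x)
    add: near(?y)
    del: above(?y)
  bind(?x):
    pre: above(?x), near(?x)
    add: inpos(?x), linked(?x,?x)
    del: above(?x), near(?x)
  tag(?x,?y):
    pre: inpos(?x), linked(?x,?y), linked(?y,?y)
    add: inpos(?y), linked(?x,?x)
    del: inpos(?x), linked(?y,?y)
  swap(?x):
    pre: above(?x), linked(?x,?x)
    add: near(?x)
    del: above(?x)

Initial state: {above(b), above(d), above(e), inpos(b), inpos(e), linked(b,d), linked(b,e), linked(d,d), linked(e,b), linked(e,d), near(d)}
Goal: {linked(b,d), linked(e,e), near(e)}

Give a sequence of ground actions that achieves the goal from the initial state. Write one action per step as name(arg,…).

1. tag(e,d)  →  {above(b), above(d), above(e), inpos(b), inpos(d), linked(b,d), linked(b,e), linked(e,b), linked(e,d), linked(e,e), near(d)}
2. push(d,e)  →  {above(b), above(d), inpos(b), inpos(d), linked(b,d), linked(b,e), linked(e,b), linked(e,d), linked(e,e), near(d), near(e)}

tag(e,d); push(d,e)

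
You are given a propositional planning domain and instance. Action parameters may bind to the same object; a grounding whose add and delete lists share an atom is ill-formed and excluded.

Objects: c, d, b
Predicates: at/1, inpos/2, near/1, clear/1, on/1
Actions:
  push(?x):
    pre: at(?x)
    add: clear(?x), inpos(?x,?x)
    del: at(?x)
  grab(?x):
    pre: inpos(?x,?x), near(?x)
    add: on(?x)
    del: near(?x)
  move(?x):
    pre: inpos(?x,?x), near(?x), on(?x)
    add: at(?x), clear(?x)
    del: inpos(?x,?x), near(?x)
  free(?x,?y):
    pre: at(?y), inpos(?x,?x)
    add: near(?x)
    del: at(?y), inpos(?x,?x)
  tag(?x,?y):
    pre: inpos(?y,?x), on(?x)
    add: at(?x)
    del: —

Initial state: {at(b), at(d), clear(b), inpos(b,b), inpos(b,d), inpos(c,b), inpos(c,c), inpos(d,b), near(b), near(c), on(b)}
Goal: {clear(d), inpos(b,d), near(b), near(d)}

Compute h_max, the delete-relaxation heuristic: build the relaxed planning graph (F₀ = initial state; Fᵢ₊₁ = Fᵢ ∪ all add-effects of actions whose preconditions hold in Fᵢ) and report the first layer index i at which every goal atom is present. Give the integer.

F0 = init (11 atoms)
F1 = F0 ∪ {clear(d), inpos(d,d), on(c)}  (14 atoms)
F2 = F1 ∪ {at(c), clear(c), near(d)}  (17 atoms)
goal ⊆ F2  ⇒  h_max = 2

2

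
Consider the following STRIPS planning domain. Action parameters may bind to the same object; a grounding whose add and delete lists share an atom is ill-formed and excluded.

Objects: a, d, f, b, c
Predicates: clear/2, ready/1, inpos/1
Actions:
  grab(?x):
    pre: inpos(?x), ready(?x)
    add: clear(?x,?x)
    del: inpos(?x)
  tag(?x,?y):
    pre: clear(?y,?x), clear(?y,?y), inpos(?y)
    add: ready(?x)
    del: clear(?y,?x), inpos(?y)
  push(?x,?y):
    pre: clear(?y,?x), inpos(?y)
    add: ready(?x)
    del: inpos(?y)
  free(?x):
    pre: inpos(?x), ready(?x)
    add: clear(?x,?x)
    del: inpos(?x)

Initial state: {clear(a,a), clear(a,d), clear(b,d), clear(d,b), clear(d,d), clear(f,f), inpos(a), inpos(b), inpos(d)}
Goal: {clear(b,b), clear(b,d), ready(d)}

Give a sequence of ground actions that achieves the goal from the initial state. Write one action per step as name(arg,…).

tag(d,a); tag(b,d); grab(b)

1. tag(d,a)  →  {clear(a,a), clear(b,d), clear(d,b), clear(d,d), clear(f,f), inpos(b), inpos(d), ready(d)}
2. tag(b,d)  →  {clear(a,a), clear(b,d), clear(d,d), clear(f,f), inpos(b), ready(b), ready(d)}
3. grab(b)  →  {clear(a,a), clear(b,b), clear(b,d), clear(d,d), clear(f,f), ready(b), ready(d)}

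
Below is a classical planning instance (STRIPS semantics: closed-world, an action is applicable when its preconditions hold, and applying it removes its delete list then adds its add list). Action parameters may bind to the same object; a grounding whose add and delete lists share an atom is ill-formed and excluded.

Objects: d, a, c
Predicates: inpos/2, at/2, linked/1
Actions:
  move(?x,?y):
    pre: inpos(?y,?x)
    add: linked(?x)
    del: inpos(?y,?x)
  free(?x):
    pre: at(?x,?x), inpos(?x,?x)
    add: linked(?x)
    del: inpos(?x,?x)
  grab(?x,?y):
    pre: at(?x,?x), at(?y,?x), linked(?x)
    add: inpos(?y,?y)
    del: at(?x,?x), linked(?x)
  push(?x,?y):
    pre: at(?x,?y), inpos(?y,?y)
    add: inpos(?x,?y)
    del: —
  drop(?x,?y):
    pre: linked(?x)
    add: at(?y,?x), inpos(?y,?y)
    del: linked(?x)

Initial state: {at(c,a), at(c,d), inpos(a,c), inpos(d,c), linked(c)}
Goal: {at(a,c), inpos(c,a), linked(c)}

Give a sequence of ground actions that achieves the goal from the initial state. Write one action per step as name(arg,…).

drop(c,a); move(c,d); push(c,a)

1. drop(c,a)  →  {at(a,c), at(c,a), at(c,d), inpos(a,a), inpos(a,c), inpos(d,c)}
2. move(c,d)  →  {at(a,c), at(c,a), at(c,d), inpos(a,a), inpos(a,c), linked(c)}
3. push(c,a)  →  {at(a,c), at(c,a), at(c,d), inpos(a,a), inpos(a,c), inpos(c,a), linked(c)}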